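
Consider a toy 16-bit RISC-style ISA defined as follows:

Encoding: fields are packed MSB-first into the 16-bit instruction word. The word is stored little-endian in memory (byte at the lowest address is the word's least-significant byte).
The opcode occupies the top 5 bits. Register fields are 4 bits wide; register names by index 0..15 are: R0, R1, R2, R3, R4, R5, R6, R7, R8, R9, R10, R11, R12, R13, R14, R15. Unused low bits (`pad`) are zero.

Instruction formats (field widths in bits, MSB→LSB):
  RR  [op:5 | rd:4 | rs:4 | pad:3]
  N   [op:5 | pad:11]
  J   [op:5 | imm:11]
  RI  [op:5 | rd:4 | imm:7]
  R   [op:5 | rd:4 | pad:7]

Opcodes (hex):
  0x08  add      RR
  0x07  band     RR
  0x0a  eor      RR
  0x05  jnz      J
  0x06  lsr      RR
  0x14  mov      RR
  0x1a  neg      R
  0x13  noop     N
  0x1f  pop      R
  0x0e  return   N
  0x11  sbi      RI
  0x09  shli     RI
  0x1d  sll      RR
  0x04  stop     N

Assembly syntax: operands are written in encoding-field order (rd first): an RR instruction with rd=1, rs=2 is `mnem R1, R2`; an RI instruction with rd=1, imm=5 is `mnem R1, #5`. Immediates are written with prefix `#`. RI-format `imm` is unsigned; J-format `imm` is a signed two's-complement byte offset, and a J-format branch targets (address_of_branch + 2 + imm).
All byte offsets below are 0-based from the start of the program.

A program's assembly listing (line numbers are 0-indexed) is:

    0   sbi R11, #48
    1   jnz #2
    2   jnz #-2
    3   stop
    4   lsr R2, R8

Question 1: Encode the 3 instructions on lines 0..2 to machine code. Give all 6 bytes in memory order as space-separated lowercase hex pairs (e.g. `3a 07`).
0. sbi fields op=0x11:5|rd=11:4|imm=48:7 → word 8db0h → b0 8d
1. jnz fields op=0x5:5|imm=2:11 → word 2802h → 02 28
2. jnz fields op=0x5:5|imm=-2:11 → word 2ffeh → fe 2f

b0 8d 02 28 fe 2f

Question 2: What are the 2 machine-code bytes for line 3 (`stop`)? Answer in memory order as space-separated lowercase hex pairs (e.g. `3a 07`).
line 3 (stop): pack op=0x4:5|pad=0:11 = 0x2000; little→ 00 20

00 20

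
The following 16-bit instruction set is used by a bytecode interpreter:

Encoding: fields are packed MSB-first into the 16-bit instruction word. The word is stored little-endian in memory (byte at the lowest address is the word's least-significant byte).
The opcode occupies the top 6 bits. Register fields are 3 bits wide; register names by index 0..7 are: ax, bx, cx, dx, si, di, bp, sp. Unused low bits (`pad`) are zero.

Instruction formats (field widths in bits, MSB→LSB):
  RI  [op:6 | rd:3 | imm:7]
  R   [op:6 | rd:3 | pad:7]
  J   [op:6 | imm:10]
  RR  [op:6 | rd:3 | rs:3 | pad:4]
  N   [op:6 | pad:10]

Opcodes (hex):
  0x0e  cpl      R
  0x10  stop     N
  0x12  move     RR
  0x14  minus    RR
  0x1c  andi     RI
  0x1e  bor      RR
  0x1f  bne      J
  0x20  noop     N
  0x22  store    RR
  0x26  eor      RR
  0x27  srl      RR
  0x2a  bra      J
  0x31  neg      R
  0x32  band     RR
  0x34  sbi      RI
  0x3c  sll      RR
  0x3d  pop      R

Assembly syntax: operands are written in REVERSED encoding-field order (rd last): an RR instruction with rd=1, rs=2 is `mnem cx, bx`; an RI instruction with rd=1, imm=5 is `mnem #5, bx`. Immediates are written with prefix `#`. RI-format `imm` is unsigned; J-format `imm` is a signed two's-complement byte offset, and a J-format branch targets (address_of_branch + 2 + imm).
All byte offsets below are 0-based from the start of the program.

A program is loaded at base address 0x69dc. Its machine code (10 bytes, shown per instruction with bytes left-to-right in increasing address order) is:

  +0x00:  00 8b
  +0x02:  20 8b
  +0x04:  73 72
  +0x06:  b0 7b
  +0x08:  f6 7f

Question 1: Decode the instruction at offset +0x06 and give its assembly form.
bor dx, sp

[06] b0 7b → 0x7bb0
  opcode bits[15:10]=0x1e: bor/RR
  [9:7] rd=7 = sp
  [6:4] rs=3 = dx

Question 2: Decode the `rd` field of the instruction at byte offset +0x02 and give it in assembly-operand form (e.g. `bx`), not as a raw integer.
bp

off 0x02: read 20 8b as little → 0x8b20
  opcode bits[15:10]=0x22: store/RR
  rd@[9:7]=0x6 ⇒ bp
  rs@[6:4]=0x2 ⇒ cx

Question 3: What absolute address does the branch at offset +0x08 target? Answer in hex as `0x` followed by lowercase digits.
0x69dc

+0x08: f6 7f ⇒ word 0x7ff6 (little)
  op=0x7ff6>>10=0x1f ⇒ bne (J)
  [9:0] imm=1014 (s10→-10) = #-10
  target = base 0x69dc + off 0x08 + 2 + imm -10 = 0x69dc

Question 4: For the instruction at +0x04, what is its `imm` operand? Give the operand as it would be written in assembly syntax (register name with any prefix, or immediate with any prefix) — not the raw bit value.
@+04  little-endian(73 72) = 0x7273
  top 6b → 0x1c → andi [RI]
  rd: (w>>7)&0x7=0x4 → si
  imm: (w>>0)&0x7f=0x73 → #115

#115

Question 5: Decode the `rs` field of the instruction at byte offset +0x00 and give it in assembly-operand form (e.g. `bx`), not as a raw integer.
[00] 00 8b → 0x8b00
  opcode bits[15:10]=0x22: store/RR
  rd@[9:7]=0x6 ⇒ bp
  rs@[6:4]=0x0 ⇒ ax

ax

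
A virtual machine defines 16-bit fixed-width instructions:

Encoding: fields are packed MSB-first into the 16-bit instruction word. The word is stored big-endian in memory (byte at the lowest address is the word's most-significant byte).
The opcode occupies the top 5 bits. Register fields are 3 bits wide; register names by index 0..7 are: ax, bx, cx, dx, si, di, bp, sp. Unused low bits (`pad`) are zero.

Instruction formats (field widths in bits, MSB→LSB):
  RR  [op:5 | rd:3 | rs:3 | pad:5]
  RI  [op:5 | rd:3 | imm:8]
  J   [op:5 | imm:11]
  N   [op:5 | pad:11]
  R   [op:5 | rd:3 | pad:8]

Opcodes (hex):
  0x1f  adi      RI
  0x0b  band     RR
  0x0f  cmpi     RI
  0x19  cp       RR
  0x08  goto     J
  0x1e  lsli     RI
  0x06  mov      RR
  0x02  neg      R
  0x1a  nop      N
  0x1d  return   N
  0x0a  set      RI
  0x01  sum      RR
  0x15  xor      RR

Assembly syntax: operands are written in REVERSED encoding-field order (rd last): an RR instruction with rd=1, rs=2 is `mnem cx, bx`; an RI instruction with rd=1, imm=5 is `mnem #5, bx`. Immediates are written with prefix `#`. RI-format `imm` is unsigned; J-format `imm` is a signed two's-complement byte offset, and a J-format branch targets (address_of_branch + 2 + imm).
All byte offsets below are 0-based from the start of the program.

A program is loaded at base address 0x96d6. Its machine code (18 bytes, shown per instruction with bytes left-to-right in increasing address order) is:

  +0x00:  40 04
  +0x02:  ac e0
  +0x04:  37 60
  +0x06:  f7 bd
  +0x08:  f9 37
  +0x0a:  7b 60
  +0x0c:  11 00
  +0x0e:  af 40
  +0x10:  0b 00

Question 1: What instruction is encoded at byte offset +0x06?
lsli #189, sp

[06] f7 bd → 0xf7bd
  top 5b → 0x1e → lsli [RI]
  [10:8] rd=7 = sp
  [7:0] imm=189 = #189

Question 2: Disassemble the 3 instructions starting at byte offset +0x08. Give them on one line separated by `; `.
+0x08: f9 37 ⇒ word 0xf937 (big)
  top 5b → 0x1f → adi [RI]
  [10:8] rd=1 = bx
  [7:0] imm=55 = #55
+0x0a: 7b 60 ⇒ word 0x7b60 (big)
  top 5b → 0xf → cmpi [RI]
  [10:8] rd=3 = dx
  [7:0] imm=96 = #96
+0x0c: 11 00 ⇒ word 0x1100 (big)
  top 5b → 0x2 → neg [R]
  [10:8] rd=1 = bx

adi #55, bx; cmpi #96, dx; neg bx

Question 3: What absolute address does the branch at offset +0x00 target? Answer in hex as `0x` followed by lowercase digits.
0x96dc

+0x00: 40 04 ⇒ word 0x4004 (big)
  top 5b → 0x8 → goto [J]
  imm: (w>>0)&0x7ff=0x4 → #4
  target = base 0x96d6 + off 0x00 + 2 + imm 4 = 0x96dc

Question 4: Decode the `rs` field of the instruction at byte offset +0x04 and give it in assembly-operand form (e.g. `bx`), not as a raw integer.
off 0x04: read 37 60 as big → 0x3760
  top 5b → 0x6 → mov [RR]
  rd: (w>>8)&0x7=0x7 → sp
  rs: (w>>5)&0x7=0x3 → dx

dx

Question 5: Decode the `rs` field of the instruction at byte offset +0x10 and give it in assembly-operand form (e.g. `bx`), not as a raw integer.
@+10  big-endian(0b 00) = 0x0b00
  top 5b → 0x1 → sum [RR]
  [10:8] rd=3 = dx
  [7:5] rs=0 = ax

ax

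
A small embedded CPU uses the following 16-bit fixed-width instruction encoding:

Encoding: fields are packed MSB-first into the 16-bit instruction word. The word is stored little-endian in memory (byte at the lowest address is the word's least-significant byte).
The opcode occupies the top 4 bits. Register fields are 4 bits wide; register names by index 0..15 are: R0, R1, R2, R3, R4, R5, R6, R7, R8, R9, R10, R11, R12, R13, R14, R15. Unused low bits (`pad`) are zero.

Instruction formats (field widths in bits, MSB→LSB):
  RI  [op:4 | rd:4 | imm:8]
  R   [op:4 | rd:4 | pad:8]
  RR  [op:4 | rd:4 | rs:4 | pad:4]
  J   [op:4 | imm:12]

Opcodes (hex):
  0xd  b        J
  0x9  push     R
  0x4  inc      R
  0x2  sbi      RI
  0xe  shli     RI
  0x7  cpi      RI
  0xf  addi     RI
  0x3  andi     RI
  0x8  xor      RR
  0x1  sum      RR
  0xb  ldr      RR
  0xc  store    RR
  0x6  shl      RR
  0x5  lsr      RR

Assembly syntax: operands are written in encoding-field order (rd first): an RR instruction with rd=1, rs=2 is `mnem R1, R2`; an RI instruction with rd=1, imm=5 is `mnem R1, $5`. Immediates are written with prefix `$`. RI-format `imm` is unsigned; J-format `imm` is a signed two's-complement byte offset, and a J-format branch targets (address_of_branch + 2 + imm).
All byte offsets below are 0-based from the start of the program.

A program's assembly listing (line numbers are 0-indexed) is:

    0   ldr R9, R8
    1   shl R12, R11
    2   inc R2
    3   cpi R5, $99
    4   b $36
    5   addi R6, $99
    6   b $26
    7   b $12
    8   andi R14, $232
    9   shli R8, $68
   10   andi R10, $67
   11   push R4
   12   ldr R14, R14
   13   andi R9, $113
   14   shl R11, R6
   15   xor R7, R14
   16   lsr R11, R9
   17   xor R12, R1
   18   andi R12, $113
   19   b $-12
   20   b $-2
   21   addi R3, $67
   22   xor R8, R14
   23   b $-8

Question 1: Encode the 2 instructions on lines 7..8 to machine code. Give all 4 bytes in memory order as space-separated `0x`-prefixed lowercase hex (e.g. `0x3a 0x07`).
0x0c 0xd0 0xe8 0x3e

line 7 (b): pack op=0xd:4|imm=12:12 = 0xd00c; little→ 0c d0
line 8 (andi): pack op=0x3:4|rd=14:4|imm=232:8 = 0x3ee8; little→ e8 3e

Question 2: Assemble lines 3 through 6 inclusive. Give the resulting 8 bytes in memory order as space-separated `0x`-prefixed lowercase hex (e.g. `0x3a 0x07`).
L3: cpi op=0x7:4|rd=5:4|imm=99:8 ⇒ 0x7563 ⇒ little 63 75
L4: b op=0xd:4|imm=36:12 ⇒ 0xd024 ⇒ little 24 d0
L5: addi op=0xf:4|rd=6:4|imm=99:8 ⇒ 0xf663 ⇒ little 63 f6
L6: b op=0xd:4|imm=26:12 ⇒ 0xd01a ⇒ little 1a d0

0x63 0x75 0x24 0xd0 0x63 0xf6 0x1a 0xd0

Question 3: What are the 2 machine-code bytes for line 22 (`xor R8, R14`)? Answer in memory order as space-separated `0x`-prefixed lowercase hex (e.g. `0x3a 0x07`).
0xe0 0x88

line 22 (xor): pack op=0x8:4|rd=8:4|rs=14:4|pad=0:4 = 0x88e0; little→ e0 88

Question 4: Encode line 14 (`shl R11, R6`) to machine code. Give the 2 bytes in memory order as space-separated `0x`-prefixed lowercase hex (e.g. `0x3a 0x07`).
0x60 0x6b

L14: shl op=0x6:4|rd=11:4|rs=6:4|pad=0:4 ⇒ 0x6b60 ⇒ little 60 6b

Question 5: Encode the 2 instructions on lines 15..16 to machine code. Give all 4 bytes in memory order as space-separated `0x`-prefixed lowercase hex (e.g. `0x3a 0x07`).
0xe0 0x87 0x90 0x5b

L15: xor op=0x8:4|rd=7:4|rs=14:4|pad=0:4 ⇒ 0x87e0 ⇒ little e0 87
L16: lsr op=0x5:4|rd=11:4|rs=9:4|pad=0:4 ⇒ 0x5b90 ⇒ little 90 5b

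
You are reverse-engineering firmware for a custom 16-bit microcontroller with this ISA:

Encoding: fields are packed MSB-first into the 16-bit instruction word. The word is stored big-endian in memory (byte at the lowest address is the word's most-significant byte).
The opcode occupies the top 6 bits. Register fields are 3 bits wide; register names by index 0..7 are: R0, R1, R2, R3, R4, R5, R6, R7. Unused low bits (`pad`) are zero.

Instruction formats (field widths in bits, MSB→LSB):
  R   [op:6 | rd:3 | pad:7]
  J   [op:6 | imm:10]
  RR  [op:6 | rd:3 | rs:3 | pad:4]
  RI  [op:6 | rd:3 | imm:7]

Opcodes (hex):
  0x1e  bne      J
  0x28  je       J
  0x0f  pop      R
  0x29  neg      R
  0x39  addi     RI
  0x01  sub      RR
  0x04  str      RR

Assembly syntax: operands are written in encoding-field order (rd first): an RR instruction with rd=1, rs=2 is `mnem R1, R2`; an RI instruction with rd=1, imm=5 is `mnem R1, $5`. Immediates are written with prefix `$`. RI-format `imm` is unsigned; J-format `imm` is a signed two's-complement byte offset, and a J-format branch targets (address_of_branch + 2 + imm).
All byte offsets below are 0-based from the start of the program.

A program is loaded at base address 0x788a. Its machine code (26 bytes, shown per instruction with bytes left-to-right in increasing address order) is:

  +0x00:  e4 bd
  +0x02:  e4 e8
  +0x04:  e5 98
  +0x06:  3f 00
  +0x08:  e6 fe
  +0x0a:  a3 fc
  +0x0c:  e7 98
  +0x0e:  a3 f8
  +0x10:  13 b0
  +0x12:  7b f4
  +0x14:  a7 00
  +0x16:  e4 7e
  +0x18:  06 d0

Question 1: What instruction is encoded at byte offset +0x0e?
je $-8

[0e] a3 f8 → 0xa3f8
  opcode bits[15:10]=0x28: je/J
  imm@[9:0]=0x3f8 (s10→-8) ⇒ $-8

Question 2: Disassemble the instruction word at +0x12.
off 0x12: read 7b f4 as big → 0x7bf4
  op=0x7bf4>>10=0x1e ⇒ bne (J)
  imm: (w>>0)&0x3ff=0x3f4 (s10→-12) → $-12

bne $-12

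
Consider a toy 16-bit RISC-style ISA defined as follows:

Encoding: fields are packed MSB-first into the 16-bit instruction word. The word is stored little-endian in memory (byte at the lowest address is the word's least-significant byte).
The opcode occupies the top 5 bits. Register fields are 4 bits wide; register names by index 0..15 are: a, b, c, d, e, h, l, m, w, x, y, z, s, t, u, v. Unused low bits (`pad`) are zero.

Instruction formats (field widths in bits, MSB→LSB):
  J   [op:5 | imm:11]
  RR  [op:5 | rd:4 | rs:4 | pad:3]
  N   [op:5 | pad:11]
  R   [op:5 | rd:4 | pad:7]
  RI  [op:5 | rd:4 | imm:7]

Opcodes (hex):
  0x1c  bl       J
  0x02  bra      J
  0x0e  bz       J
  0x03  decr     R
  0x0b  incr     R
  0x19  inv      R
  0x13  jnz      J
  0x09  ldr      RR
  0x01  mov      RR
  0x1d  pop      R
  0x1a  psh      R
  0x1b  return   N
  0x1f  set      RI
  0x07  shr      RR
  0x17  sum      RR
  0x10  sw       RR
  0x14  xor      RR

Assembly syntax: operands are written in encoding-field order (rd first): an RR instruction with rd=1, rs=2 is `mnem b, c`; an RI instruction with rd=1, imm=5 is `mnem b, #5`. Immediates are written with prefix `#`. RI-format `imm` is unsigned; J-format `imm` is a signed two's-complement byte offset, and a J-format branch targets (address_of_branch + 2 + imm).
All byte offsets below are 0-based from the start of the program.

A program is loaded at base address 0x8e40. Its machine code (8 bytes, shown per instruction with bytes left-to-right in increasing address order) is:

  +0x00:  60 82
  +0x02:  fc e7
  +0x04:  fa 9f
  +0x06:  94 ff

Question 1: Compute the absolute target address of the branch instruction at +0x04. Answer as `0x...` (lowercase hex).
+0x04: fa 9f ⇒ word 0x9ffa (little)
  opcode bits[15:11]=0x13: jnz/J
  [10:0] imm=2042 (s11→-6) = #-6
  target = base 0x8e40 + off 0x04 + 2 + imm -6 = 0x8e40

0x8e40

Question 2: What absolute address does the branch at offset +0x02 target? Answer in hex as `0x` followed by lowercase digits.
0x8e40

@+02  little-endian(fc e7) = 0xe7fc
  opcode bits[15:11]=0x1c: bl/J
  imm@[10:0]=0x7fc (s11→-4) ⇒ #-4
  target = base 0x8e40 + off 0x02 + 2 + imm -4 = 0x8e40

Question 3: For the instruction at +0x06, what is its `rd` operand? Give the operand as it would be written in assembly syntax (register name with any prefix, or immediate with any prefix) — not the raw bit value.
@+06  little-endian(94 ff) = 0xff94
  top 5b → 0x1f → set [RI]
  rd: (w>>7)&0xf=0xf → v
  imm: (w>>0)&0x7f=0x14 → #20

v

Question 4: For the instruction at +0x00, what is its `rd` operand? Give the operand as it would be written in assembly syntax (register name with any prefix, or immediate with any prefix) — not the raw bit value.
e

off 0x00: read 60 82 as little → 0x8260
  opcode bits[15:11]=0x10: sw/RR
  rd@[10:7]=0x4 ⇒ e
  rs@[6:3]=0xc ⇒ s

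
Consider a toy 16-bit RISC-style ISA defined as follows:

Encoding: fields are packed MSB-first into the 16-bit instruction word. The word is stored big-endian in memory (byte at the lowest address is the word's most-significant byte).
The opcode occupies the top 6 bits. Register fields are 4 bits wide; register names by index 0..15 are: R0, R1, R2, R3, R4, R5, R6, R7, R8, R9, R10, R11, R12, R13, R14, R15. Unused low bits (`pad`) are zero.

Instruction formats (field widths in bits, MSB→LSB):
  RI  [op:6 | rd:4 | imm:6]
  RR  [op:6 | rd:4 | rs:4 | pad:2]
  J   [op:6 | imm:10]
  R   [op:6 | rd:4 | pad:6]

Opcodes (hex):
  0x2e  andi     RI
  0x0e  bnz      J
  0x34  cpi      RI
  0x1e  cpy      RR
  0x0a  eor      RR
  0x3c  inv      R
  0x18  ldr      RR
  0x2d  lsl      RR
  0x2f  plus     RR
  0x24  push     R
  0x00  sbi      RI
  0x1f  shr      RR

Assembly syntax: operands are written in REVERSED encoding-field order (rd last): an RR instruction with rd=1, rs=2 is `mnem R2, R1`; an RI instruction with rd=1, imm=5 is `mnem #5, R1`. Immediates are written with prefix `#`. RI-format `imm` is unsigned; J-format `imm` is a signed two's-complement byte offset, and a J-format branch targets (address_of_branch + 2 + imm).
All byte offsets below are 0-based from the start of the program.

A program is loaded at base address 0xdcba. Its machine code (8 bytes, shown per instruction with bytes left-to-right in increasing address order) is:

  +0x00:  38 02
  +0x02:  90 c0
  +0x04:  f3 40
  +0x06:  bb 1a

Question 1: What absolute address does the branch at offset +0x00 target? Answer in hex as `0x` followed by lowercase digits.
[00] 38 02 → 0x3802
  opcode bits[15:10]=0xe: bnz/J
  imm: (w>>0)&0x3ff=0x2 → #2
  target = base 0xdcba + off 0x00 + 2 + imm 2 = 0xdcbe

0xdcbe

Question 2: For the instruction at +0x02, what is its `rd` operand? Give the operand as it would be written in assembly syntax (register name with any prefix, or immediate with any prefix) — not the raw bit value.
R3

off 0x02: read 90 c0 as big → 0x90c0
  top 6b → 0x24 → push [R]
  rd: (w>>6)&0xf=0x3 → R3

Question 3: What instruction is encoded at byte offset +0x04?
inv R13

off 0x04: read f3 40 as big → 0xf340
  opcode bits[15:10]=0x3c: inv/R
  rd: (w>>6)&0xf=0xd → R13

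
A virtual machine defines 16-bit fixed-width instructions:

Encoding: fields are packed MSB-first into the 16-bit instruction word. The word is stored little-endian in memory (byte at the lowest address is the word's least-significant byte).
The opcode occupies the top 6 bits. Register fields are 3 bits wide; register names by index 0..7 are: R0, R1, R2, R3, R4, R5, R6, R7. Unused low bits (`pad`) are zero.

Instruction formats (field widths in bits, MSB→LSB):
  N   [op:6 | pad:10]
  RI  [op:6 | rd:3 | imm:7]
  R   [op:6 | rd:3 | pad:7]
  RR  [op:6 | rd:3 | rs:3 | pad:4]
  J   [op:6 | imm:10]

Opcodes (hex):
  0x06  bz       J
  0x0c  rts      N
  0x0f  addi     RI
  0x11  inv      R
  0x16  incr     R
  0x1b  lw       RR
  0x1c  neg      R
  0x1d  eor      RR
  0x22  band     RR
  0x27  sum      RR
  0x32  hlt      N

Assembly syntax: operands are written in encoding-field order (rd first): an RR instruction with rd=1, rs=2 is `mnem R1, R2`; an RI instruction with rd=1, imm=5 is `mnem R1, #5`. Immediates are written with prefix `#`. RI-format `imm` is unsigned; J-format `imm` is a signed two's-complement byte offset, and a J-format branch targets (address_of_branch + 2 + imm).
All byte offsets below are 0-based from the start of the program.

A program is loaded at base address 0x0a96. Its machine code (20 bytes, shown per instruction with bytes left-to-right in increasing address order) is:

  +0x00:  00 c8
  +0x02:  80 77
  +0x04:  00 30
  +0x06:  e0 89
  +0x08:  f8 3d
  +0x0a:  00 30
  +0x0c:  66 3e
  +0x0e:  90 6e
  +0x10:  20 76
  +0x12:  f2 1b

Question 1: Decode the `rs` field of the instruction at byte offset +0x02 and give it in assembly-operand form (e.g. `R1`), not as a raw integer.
R0

off 0x02: read 80 77 as little → 0x7780
  op=0x7780>>10=0x1d ⇒ eor (RR)
  [9:7] rd=7 = R7
  [6:4] rs=0 = R0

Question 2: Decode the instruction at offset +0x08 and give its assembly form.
+0x08: f8 3d ⇒ word 0x3df8 (little)
  top 6b → 0xf → addi [RI]
  rd: (w>>7)&0x7=0x3 → R3
  imm: (w>>0)&0x7f=0x78 → #120

addi R3, #120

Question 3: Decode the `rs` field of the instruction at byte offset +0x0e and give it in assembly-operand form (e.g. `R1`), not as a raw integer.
@+0e  little-endian(90 6e) = 0x6e90
  opcode bits[15:10]=0x1b: lw/RR
  rd@[9:7]=0x5 ⇒ R5
  rs@[6:4]=0x1 ⇒ R1

R1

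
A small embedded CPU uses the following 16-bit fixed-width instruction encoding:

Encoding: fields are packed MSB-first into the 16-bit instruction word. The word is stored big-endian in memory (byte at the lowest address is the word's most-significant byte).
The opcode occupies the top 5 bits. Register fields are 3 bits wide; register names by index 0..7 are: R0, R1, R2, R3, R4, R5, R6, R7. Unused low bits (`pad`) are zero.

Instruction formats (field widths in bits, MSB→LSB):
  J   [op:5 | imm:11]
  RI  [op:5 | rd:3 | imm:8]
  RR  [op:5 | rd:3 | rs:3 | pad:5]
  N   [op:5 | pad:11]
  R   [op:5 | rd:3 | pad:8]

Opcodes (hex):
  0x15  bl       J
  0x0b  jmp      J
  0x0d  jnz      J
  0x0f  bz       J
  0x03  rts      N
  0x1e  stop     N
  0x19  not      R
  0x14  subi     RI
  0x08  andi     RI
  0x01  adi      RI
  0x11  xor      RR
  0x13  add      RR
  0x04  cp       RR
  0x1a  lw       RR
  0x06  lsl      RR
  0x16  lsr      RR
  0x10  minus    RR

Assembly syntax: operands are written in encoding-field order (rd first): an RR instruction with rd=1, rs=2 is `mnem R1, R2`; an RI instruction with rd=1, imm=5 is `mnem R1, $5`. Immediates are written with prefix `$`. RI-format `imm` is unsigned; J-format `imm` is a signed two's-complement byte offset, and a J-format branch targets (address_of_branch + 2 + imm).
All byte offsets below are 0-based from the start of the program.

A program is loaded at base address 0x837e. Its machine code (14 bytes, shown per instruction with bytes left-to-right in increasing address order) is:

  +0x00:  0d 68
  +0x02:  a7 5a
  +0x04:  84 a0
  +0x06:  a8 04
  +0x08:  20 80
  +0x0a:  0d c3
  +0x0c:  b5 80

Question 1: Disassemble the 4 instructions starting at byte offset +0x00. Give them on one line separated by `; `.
adi R5, $104; subi R7, $90; minus R4, R5; bl $4

@+00  big-endian(0d 68) = 0x0d68
  opcode bits[15:11]=0x1: adi/RI
  rd@[10:8]=0x5 ⇒ R5
  imm@[7:0]=0x68 ⇒ $104
@+02  big-endian(a7 5a) = 0xa75a
  opcode bits[15:11]=0x14: subi/RI
  rd@[10:8]=0x7 ⇒ R7
  imm@[7:0]=0x5a ⇒ $90
@+04  big-endian(84 a0) = 0x84a0
  opcode bits[15:11]=0x10: minus/RR
  rd@[10:8]=0x4 ⇒ R4
  rs@[7:5]=0x5 ⇒ R5
@+06  big-endian(a8 04) = 0xa804
  opcode bits[15:11]=0x15: bl/J
  imm@[10:0]=0x4 ⇒ $4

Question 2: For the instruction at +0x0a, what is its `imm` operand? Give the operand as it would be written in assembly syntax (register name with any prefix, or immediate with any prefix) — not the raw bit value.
@+0a  big-endian(0d c3) = 0x0dc3
  opcode bits[15:11]=0x1: adi/RI
  [10:8] rd=5 = R5
  [7:0] imm=195 = $195

$195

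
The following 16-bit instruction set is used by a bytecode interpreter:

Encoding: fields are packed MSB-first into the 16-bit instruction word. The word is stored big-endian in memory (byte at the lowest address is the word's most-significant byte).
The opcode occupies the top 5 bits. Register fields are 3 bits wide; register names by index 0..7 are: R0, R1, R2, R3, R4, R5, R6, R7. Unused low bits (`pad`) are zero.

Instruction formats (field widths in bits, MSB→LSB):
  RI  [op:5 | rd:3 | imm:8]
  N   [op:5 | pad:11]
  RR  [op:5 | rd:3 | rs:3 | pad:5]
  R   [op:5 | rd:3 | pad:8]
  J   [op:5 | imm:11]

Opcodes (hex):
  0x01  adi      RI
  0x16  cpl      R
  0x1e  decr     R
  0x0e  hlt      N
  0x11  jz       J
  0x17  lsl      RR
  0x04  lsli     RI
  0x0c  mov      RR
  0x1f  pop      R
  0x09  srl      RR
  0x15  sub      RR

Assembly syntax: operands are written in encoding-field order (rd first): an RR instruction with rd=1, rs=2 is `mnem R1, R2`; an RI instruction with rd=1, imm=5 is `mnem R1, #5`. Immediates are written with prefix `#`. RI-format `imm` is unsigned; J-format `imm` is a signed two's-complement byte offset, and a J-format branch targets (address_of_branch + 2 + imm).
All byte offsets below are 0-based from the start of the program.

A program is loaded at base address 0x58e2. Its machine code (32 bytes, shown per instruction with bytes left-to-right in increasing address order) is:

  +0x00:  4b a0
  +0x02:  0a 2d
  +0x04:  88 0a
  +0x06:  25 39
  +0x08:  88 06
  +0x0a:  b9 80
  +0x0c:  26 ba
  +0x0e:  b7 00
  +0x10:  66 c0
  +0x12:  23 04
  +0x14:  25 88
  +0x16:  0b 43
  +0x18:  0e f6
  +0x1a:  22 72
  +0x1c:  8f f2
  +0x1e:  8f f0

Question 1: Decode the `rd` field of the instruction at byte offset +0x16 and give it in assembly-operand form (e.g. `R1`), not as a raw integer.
off 0x16: read 0b 43 as big → 0x0b43
  opcode bits[15:11]=0x1: adi/RI
  rd@[10:8]=0x3 ⇒ R3
  imm@[7:0]=0x43 ⇒ #67

R3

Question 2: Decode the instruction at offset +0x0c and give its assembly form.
off 0x0c: read 26 ba as big → 0x26ba
  opcode bits[15:11]=0x4: lsli/RI
  rd: (w>>8)&0x7=0x6 → R6
  imm: (w>>0)&0xff=0xba → #186

lsli R6, #186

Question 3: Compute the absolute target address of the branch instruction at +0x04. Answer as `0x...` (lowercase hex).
0x58f2

[04] 88 0a → 0x880a
  top 5b → 0x11 → jz [J]
  imm@[10:0]=0xa ⇒ #10
  target = base 0x58e2 + off 0x04 + 2 + imm 10 = 0x58f2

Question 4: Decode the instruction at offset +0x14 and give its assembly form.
off 0x14: read 25 88 as big → 0x2588
  op=0x2588>>11=0x4 ⇒ lsli (RI)
  rd@[10:8]=0x5 ⇒ R5
  imm@[7:0]=0x88 ⇒ #136

lsli R5, #136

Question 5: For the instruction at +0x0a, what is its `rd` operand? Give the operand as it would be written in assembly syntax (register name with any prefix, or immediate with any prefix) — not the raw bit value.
@+0a  big-endian(b9 80) = 0xb980
  opcode bits[15:11]=0x17: lsl/RR
  rd: (w>>8)&0x7=0x1 → R1
  rs: (w>>5)&0x7=0x4 → R4

R1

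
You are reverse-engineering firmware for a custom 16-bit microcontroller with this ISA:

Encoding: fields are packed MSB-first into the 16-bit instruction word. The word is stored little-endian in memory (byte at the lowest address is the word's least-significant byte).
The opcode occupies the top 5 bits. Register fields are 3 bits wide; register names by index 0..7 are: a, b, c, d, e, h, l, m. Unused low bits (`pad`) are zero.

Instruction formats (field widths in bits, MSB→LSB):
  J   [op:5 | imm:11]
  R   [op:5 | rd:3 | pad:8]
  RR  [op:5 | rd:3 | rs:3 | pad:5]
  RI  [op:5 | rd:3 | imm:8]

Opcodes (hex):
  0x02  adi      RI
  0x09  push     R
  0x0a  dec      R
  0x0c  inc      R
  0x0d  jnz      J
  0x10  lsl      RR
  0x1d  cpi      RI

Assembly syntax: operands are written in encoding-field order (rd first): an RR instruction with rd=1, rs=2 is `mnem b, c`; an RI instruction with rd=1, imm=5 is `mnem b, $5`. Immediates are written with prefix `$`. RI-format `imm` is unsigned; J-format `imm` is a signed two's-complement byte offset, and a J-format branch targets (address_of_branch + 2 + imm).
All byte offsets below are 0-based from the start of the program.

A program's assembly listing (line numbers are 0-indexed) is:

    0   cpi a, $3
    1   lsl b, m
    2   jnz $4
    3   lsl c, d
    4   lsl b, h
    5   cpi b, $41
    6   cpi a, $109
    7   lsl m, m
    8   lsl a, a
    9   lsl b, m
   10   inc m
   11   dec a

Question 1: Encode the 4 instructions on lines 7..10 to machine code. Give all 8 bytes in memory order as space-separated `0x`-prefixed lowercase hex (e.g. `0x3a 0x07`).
0xe0 0x87 0x00 0x80 0xe0 0x81 0x00 0x67

line 7 (lsl): pack op=0x10:5|rd=7:3|rs=7:3|pad=0:5 = 0x87e0; little→ e0 87
line 8 (lsl): pack op=0x10:5|rd=0:3|rs=0:3|pad=0:5 = 0x8000; little→ 00 80
line 9 (lsl): pack op=0x10:5|rd=1:3|rs=7:3|pad=0:5 = 0x81e0; little→ e0 81
line 10 (inc): pack op=0xc:5|rd=7:3|pad=0:8 = 0x6700; little→ 00 67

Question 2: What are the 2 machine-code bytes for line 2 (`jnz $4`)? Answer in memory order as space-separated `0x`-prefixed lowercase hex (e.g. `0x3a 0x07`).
0x04 0x68

2. jnz fields op=0xd:5|imm=4:11 → word 6804h → 04 68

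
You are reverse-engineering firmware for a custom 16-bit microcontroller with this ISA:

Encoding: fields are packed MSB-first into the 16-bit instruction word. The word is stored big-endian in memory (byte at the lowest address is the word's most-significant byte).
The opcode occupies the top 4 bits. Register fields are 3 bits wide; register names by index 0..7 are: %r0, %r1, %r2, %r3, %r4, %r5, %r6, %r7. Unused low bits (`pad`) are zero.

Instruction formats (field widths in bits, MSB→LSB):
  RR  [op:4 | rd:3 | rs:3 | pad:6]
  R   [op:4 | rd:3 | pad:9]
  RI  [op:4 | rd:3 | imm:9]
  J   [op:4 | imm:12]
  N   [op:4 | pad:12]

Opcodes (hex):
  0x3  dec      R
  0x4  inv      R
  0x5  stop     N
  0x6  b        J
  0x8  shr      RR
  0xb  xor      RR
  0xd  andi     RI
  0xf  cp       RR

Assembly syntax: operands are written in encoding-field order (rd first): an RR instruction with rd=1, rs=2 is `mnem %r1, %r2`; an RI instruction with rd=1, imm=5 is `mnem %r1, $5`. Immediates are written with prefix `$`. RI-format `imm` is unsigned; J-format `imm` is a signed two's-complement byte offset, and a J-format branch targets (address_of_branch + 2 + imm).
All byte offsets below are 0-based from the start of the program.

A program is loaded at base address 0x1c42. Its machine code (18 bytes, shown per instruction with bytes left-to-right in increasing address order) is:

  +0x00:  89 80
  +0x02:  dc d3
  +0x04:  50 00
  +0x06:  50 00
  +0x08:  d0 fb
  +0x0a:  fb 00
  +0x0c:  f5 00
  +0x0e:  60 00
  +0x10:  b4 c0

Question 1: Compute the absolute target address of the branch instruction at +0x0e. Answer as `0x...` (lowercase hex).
0x1c52

@+0e  big-endian(60 00) = 0x6000
  opcode bits[15:12]=0x6: b/J
  imm: (w>>0)&0xfff=0x0 → $0
  target = base 0x1c42 + off 0x0e + 2 + imm 0 = 0x1c52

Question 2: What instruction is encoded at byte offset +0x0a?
+0x0a: fb 00 ⇒ word 0xfb00 (big)
  op=0xfb00>>12=0xf ⇒ cp (RR)
  rd@[11:9]=0x5 ⇒ %r5
  rs@[8:6]=0x4 ⇒ %r4

cp %r5, %r4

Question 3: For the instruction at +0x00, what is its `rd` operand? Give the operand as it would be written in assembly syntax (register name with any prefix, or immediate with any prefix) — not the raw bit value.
%r4

@+00  big-endian(89 80) = 0x8980
  opcode bits[15:12]=0x8: shr/RR
  rd@[11:9]=0x4 ⇒ %r4
  rs@[8:6]=0x6 ⇒ %r6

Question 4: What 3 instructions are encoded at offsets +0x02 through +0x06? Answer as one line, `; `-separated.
+0x02: dc d3 ⇒ word 0xdcd3 (big)
  op=0xdcd3>>12=0xd ⇒ andi (RI)
  rd: (w>>9)&0x7=0x6 → %r6
  imm: (w>>0)&0x1ff=0xd3 → $211
+0x04: 50 00 ⇒ word 0x5000 (big)
  op=0x5000>>12=0x5 ⇒ stop (N)
+0x06: 50 00 ⇒ word 0x5000 (big)
  op=0x5000>>12=0x5 ⇒ stop (N)

andi %r6, $211; stop; stop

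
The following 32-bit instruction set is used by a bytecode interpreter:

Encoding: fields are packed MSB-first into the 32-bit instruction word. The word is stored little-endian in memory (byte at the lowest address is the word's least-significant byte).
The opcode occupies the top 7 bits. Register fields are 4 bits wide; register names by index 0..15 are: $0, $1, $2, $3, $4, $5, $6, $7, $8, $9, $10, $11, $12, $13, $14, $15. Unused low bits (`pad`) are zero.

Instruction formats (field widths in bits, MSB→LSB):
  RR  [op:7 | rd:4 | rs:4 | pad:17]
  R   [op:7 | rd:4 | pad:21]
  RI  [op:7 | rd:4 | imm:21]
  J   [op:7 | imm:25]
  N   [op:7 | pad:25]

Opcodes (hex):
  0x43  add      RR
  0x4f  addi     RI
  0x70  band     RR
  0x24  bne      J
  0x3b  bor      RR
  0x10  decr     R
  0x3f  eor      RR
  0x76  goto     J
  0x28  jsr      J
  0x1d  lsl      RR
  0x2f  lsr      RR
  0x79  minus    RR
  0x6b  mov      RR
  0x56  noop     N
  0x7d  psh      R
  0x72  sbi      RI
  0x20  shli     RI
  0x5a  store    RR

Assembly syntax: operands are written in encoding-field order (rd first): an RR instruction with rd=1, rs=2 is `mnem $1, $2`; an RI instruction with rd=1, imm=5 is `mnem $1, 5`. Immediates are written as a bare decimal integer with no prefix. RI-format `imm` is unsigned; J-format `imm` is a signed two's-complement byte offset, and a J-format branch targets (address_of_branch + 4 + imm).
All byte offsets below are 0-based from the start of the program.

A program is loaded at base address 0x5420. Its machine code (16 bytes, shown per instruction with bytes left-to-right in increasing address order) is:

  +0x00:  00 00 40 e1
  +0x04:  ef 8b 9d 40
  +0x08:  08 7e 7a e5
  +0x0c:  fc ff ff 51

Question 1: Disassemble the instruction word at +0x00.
band $10, $0

[00] 00 00 40 e1 → 0xe1400000
  top 7b → 0x70 → band [RR]
  [24:21] rd=10 = $10
  [20:17] rs=0 = $0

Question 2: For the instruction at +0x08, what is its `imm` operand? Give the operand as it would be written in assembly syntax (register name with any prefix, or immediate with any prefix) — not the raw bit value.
1736200

off 0x08: read 08 7e 7a e5 as little → 0xe57a7e08
  op=0xe57a7e08>>25=0x72 ⇒ sbi (RI)
  rd: (w>>21)&0xf=0xb → $11
  imm: (w>>0)&0x1fffff=0x1a7e08 → 1736200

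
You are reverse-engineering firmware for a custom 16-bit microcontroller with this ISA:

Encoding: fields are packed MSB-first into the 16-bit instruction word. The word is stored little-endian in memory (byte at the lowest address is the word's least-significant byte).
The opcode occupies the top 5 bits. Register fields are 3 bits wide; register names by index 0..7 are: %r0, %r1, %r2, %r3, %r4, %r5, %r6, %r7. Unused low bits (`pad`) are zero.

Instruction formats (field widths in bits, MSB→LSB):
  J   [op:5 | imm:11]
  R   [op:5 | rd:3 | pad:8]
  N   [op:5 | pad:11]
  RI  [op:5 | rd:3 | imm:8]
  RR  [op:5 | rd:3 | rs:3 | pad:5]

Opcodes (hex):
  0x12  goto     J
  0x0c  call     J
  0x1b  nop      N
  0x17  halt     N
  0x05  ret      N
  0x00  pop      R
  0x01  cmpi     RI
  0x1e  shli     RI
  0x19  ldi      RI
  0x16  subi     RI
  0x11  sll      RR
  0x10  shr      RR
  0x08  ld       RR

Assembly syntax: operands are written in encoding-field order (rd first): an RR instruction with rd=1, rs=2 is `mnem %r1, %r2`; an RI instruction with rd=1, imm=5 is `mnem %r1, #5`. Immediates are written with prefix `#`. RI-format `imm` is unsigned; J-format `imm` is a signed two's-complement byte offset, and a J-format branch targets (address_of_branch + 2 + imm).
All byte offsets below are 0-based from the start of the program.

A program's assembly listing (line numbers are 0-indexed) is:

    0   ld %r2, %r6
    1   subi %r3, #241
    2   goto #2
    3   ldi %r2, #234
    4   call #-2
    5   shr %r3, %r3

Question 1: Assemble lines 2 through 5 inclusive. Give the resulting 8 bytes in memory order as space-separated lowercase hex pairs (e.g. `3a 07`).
L2: goto op=0x12:5|imm=2:11 ⇒ 0x9002 ⇒ little 02 90
L3: ldi op=0x19:5|rd=2:3|imm=234:8 ⇒ 0xcaea ⇒ little ea ca
L4: call op=0xc:5|imm=-2:11 ⇒ 0x67fe ⇒ little fe 67
L5: shr op=0x10:5|rd=3:3|rs=3:3|pad=0:5 ⇒ 0x8360 ⇒ little 60 83

02 90 ea ca fe 67 60 83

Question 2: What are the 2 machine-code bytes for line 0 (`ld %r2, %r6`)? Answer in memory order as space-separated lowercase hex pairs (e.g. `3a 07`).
0. ld fields op=0x8:5|rd=2:3|rs=6:3|pad=0:5 → word 42c0h → c0 42

c0 42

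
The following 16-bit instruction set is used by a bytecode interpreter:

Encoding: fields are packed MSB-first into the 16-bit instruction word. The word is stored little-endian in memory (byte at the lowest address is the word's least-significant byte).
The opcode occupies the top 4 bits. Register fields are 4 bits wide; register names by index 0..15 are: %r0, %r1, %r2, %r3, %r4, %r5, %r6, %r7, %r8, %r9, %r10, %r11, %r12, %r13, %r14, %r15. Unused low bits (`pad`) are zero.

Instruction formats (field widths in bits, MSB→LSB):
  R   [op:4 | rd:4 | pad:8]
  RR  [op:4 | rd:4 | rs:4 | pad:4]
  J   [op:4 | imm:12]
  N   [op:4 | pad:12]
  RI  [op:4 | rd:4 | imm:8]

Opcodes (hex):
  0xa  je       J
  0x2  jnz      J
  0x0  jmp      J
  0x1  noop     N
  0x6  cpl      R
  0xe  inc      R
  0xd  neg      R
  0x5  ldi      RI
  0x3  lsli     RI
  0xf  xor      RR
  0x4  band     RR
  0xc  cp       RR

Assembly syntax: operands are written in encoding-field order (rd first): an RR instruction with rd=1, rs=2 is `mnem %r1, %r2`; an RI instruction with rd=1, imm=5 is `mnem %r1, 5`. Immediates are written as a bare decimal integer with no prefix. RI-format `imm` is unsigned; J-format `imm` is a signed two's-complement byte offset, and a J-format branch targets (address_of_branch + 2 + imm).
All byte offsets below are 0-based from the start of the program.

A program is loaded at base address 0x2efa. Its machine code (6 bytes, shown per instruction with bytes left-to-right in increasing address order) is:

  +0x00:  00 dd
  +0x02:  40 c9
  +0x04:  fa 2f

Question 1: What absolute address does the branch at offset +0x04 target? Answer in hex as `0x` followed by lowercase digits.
+0x04: fa 2f ⇒ word 0x2ffa (little)
  opcode bits[15:12]=0x2: jnz/J
  imm: (w>>0)&0xfff=0xffa (s12→-6) → -6
  target = base 0x2efa + off 0x04 + 2 + imm -6 = 0x2efa

0x2efa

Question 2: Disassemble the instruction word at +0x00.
[00] 00 dd → 0xdd00
  top 4b → 0xd → neg [R]
  [11:8] rd=13 = %r13

neg %r13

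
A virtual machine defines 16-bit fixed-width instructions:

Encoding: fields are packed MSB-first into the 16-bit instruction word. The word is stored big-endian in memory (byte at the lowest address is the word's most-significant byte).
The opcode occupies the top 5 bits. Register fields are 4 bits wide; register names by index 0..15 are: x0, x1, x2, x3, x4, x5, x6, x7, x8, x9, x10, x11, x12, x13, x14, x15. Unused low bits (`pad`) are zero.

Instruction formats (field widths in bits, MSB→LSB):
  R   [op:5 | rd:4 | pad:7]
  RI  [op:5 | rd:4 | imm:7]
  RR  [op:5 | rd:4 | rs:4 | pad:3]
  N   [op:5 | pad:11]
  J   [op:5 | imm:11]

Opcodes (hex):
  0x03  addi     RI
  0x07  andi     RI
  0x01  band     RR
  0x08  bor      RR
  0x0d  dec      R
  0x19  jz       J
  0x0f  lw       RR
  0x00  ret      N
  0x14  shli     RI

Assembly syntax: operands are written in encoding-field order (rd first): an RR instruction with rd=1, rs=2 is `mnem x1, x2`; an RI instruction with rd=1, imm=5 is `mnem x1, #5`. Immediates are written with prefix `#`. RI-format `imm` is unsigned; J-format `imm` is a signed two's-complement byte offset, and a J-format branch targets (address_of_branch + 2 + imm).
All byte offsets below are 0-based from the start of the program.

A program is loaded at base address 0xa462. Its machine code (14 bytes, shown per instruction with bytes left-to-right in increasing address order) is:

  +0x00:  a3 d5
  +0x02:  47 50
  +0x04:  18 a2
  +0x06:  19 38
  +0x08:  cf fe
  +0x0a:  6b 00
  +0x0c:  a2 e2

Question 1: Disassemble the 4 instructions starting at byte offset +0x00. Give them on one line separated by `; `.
shli x7, #85; bor x14, x10; addi x1, #34; addi x2, #56

[00] a3 d5 → 0xa3d5
  top 5b → 0x14 → shli [RI]
  rd@[10:7]=0x7 ⇒ x7
  imm@[6:0]=0x55 ⇒ #85
[02] 47 50 → 0x4750
  top 5b → 0x8 → bor [RR]
  rd@[10:7]=0xe ⇒ x14
  rs@[6:3]=0xa ⇒ x10
[04] 18 a2 → 0x18a2
  top 5b → 0x3 → addi [RI]
  rd@[10:7]=0x1 ⇒ x1
  imm@[6:0]=0x22 ⇒ #34
[06] 19 38 → 0x1938
  top 5b → 0x3 → addi [RI]
  rd@[10:7]=0x2 ⇒ x2
  imm@[6:0]=0x38 ⇒ #56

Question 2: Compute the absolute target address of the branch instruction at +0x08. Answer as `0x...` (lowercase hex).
off 0x08: read cf fe as big → 0xcffe
  op=0xcffe>>11=0x19 ⇒ jz (J)
  imm@[10:0]=0x7fe (s11→-2) ⇒ #-2
  target = base 0xa462 + off 0x08 + 2 + imm -2 = 0xa46a

0xa46a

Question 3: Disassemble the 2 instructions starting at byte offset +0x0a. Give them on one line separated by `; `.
[0a] 6b 00 → 0x6b00
  op=0x6b00>>11=0xd ⇒ dec (R)
  [10:7] rd=6 = x6
[0c] a2 e2 → 0xa2e2
  op=0xa2e2>>11=0x14 ⇒ shli (RI)
  [10:7] rd=5 = x5
  [6:0] imm=98 = #98

dec x6; shli x5, #98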